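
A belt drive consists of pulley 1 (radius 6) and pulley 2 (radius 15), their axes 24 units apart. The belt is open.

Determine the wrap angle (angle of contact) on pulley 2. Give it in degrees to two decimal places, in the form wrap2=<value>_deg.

wrap2=224.05_deg

open belt: β = asin((r2−r1)/C) = asin(9/24) = 22.0243°
wrap1 = π − 2β = 135.9514°
wrap2 = π + 2β = 224.0486°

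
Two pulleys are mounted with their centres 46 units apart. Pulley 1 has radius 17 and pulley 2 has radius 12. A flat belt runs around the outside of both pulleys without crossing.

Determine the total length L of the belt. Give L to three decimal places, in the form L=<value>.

open belt: β = asin((r2−r1)/C) = asin(-5/46) = -6.2401°
wrap1 = π − 2β = 192.4803°
wrap2 = π + 2β = 167.5197°
tangent length = C·cosβ = 45.7275
L = r1·wrap1 + r2·wrap2 + 2·C·cosβ = 17·3.3594 + 12·2.9238 + 2·45.7275 = 183.6502

L=183.650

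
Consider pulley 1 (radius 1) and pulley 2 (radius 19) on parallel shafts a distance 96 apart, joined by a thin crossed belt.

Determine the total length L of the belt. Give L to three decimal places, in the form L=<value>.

L=259.014

crossed belt: β = asin((r1+r2)/C) = asin(20/96) = 12.0247°
wrap1 = wrap2 = π + 2β = 204.0494°
tangent length = C·cosβ = 93.8936
L = (r1+r2)·wrap + 2·C·cosβ = 20·3.5613 + 2·93.8936 = 259.0138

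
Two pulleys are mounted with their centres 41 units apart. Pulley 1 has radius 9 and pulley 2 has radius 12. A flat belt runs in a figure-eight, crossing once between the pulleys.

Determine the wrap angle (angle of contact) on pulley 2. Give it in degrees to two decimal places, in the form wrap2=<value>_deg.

wrap2=241.62_deg

crossed belt: β = asin((r1+r2)/C) = asin(21/41) = 30.8102°
wrap1 = wrap2 = π + 2β = 241.6203°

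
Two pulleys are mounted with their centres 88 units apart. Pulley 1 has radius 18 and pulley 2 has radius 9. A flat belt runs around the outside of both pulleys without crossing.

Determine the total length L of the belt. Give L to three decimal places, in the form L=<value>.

L=261.744

open belt: β = asin((r2−r1)/C) = asin(-9/88) = -5.8701°
wrap1 = π − 2β = 191.7401°
wrap2 = π + 2β = 168.2599°
tangent length = C·cosβ = 87.5386
L = r1·wrap1 + r2·wrap2 + 2·C·cosβ = 18·3.3465 + 9·2.9367 + 2·87.5386 = 261.7443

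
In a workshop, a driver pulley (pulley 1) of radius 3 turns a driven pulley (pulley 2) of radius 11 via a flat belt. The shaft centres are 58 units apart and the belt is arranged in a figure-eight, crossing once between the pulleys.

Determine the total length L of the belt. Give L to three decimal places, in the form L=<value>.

crossed belt: β = asin((r1+r2)/C) = asin(14/58) = 13.9680°
wrap1 = wrap2 = π + 2β = 207.9359°
tangent length = C·cosβ = 56.2850
L = (r1+r2)·wrap + 2·C·cosβ = 14·3.6292 + 2·56.2850 = 163.3783

L=163.378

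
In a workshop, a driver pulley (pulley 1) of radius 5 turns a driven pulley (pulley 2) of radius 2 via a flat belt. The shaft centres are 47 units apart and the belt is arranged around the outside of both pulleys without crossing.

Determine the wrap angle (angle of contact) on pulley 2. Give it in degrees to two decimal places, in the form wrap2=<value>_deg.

open belt: β = asin((r2−r1)/C) = asin(-3/47) = -3.6597°
wrap1 = π − 2β = 187.3193°
wrap2 = π + 2β = 172.6807°

wrap2=172.68_deg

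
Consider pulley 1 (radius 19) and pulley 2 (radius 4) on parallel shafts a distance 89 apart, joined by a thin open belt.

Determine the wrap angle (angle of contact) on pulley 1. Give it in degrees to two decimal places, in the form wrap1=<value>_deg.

wrap1=199.41_deg

open belt: β = asin((r2−r1)/C) = asin(-15/89) = -9.7029°
wrap1 = π − 2β = 199.4058°
wrap2 = π + 2β = 160.5942°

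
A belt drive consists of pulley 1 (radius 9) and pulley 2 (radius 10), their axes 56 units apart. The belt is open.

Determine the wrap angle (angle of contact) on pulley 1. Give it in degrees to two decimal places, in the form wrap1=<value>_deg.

wrap1=177.95_deg

open belt: β = asin((r2−r1)/C) = asin(1/56) = 1.0232°
wrap1 = π − 2β = 177.9536°
wrap2 = π + 2β = 182.0464°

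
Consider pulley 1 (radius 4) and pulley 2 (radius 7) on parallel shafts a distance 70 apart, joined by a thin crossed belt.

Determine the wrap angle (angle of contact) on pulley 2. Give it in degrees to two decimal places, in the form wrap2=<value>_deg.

crossed belt: β = asin((r1+r2)/C) = asin(11/70) = 9.0411°
wrap1 = wrap2 = π + 2β = 198.0822°

wrap2=198.08_deg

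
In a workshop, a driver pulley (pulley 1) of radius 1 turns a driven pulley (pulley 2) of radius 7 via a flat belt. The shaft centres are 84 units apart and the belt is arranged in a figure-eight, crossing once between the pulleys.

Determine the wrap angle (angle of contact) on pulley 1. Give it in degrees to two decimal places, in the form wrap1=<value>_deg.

wrap1=190.93_deg

crossed belt: β = asin((r1+r2)/C) = asin(8/84) = 5.4650°
wrap1 = wrap2 = π + 2β = 190.9300°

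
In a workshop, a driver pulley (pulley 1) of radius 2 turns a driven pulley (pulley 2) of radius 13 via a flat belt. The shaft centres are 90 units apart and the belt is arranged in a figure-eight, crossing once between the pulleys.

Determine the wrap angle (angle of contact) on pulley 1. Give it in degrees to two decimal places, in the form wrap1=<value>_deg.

wrap1=199.19_deg

crossed belt: β = asin((r1+r2)/C) = asin(15/90) = 9.5941°
wrap1 = wrap2 = π + 2β = 199.1881°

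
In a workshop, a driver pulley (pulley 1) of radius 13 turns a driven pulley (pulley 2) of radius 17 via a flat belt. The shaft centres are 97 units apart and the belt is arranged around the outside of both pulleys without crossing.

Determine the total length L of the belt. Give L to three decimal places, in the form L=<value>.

open belt: β = asin((r2−r1)/C) = asin(4/97) = 2.3634°
wrap1 = π − 2β = 175.2732°
wrap2 = π + 2β = 184.7268°
tangent length = C·cosβ = 96.9175
L = r1·wrap1 + r2·wrap2 + 2·C·cosβ = 13·3.0591 + 17·3.2241 + 2·96.9175 = 288.4128

L=288.413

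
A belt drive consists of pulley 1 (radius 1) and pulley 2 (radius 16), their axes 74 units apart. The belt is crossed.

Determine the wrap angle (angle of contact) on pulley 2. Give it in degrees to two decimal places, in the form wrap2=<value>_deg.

crossed belt: β = asin((r1+r2)/C) = asin(17/74) = 13.2812°
wrap1 = wrap2 = π + 2β = 206.5623°

wrap2=206.56_deg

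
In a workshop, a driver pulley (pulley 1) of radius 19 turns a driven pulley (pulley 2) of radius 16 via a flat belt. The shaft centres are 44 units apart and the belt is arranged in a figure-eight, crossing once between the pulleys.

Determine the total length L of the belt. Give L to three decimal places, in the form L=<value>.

crossed belt: β = asin((r1+r2)/C) = asin(35/44) = 52.6982°
wrap1 = wrap2 = π + 2β = 285.3964°
tangent length = C·cosβ = 26.6646
L = (r1+r2)·wrap + 2·C·cosβ = 35·4.9811 + 2·26.6646 = 227.6679

L=227.668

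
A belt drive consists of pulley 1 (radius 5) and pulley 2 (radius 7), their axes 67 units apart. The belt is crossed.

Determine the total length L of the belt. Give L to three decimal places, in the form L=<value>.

crossed belt: β = asin((r1+r2)/C) = asin(12/67) = 10.3176°
wrap1 = wrap2 = π + 2β = 200.6352°
tangent length = C·cosβ = 65.9166
L = (r1+r2)·wrap + 2·C·cosβ = 12·3.5017 + 2·65.9166 = 173.8542

L=173.854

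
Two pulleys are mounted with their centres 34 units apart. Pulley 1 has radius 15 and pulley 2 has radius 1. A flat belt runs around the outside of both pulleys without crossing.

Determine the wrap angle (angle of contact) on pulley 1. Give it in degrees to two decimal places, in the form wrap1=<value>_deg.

open belt: β = asin((r2−r1)/C) = asin(-14/34) = -24.3157°
wrap1 = π − 2β = 228.6315°
wrap2 = π + 2β = 131.3685°

wrap1=228.63_deg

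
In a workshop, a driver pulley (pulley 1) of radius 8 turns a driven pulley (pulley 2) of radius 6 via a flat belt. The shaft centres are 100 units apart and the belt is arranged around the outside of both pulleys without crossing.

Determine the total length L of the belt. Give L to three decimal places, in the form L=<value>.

open belt: β = asin((r2−r1)/C) = asin(-2/100) = -1.1460°
wrap1 = π − 2β = 182.2920°
wrap2 = π + 2β = 177.7080°
tangent length = C·cosβ = 99.9800
L = r1·wrap1 + r2·wrap2 + 2·C·cosβ = 8·3.1816 + 6·3.1016 + 2·99.9800 = 244.0223

L=244.022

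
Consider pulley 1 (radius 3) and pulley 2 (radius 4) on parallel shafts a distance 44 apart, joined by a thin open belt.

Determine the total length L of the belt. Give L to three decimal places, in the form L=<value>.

L=110.014

open belt: β = asin((r2−r1)/C) = asin(1/44) = 1.3023°
wrap1 = π − 2β = 177.3954°
wrap2 = π + 2β = 182.6046°
tangent length = C·cosβ = 43.9886
L = r1·wrap1 + r2·wrap2 + 2·C·cosβ = 3·3.0961 + 4·3.1871 + 2·43.9886 = 110.0139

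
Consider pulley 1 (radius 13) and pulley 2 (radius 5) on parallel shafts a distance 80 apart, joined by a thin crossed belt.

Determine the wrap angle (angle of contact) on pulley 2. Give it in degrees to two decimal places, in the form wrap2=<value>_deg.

wrap2=206.01_deg

crossed belt: β = asin((r1+r2)/C) = asin(18/80) = 13.0029°
wrap1 = wrap2 = π + 2β = 206.0058°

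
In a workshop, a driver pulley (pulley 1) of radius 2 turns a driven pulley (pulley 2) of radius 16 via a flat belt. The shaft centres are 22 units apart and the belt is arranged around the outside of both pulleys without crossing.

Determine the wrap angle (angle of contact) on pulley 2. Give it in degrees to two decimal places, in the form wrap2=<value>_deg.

open belt: β = asin((r2−r1)/C) = asin(14/22) = 39.5212°
wrap1 = π − 2β = 100.9576°
wrap2 = π + 2β = 259.0424°

wrap2=259.04_deg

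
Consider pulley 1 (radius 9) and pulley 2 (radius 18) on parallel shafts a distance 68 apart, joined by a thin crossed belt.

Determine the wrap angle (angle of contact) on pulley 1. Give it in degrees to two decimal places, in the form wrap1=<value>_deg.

crossed belt: β = asin((r1+r2)/C) = asin(27/68) = 23.3944°
wrap1 = wrap2 = π + 2β = 226.7889°

wrap1=226.79_deg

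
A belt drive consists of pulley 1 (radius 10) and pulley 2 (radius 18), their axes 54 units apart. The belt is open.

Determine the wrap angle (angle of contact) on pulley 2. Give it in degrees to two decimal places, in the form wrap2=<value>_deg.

wrap2=197.04_deg

open belt: β = asin((r2−r1)/C) = asin(8/54) = 8.5196°
wrap1 = π − 2β = 162.9608°
wrap2 = π + 2β = 197.0392°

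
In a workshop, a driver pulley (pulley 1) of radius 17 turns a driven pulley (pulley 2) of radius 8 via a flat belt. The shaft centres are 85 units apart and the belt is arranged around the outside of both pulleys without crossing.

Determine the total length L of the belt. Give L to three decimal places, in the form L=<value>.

open belt: β = asin((r2−r1)/C) = asin(-9/85) = -6.0780°
wrap1 = π − 2β = 192.1560°
wrap2 = π + 2β = 167.8440°
tangent length = C·cosβ = 84.5222
L = r1·wrap1 + r2·wrap2 + 2·C·cosβ = 17·3.3538 + 8·2.9294 + 2·84.5222 = 249.4937

L=249.494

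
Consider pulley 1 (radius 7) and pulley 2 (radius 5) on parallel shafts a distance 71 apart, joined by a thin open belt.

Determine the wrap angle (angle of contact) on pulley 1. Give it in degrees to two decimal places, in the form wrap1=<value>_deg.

open belt: β = asin((r2−r1)/C) = asin(-2/71) = -1.6142°
wrap1 = π − 2β = 183.2284°
wrap2 = π + 2β = 176.7716°

wrap1=183.23_deg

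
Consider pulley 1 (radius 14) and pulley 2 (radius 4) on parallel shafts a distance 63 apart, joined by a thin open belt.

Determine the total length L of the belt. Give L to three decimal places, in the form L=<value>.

open belt: β = asin((r2−r1)/C) = asin(-10/63) = -9.1332°
wrap1 = π − 2β = 198.2664°
wrap2 = π + 2β = 161.7336°
tangent length = C·cosβ = 62.2013
L = r1·wrap1 + r2·wrap2 + 2·C·cosβ = 14·3.4604 + 4·2.8228 + 2·62.2013 = 184.1393

L=184.139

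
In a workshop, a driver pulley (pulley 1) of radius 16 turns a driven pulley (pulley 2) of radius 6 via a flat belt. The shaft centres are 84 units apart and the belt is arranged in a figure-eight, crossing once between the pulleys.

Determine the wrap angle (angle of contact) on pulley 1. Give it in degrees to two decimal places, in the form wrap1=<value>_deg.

wrap1=210.37_deg

crossed belt: β = asin((r1+r2)/C) = asin(22/84) = 15.1831°
wrap1 = wrap2 = π + 2β = 210.3662°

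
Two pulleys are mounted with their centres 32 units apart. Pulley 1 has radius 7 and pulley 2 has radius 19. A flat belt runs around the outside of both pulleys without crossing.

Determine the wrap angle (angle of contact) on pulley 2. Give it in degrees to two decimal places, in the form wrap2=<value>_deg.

wrap2=224.05_deg

open belt: β = asin((r2−r1)/C) = asin(12/32) = 22.0243°
wrap1 = π − 2β = 135.9514°
wrap2 = π + 2β = 224.0486°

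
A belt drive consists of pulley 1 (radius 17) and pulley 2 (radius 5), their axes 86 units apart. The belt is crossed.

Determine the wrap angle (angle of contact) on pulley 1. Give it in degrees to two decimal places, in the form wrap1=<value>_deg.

crossed belt: β = asin((r1+r2)/C) = asin(22/86) = 14.8218°
wrap1 = wrap2 = π + 2β = 209.6436°

wrap1=209.64_deg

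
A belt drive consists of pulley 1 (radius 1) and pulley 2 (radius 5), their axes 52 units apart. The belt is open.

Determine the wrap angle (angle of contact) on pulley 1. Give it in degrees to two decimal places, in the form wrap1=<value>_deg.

open belt: β = asin((r2−r1)/C) = asin(4/52) = 4.4117°
wrap1 = π − 2β = 171.1765°
wrap2 = π + 2β = 188.8235°

wrap1=171.18_deg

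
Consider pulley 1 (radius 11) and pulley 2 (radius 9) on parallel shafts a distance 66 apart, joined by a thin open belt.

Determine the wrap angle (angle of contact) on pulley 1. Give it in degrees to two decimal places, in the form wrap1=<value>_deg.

wrap1=183.47_deg

open belt: β = asin((r2−r1)/C) = asin(-2/66) = -1.7365°
wrap1 = π − 2β = 183.4730°
wrap2 = π + 2β = 176.5270°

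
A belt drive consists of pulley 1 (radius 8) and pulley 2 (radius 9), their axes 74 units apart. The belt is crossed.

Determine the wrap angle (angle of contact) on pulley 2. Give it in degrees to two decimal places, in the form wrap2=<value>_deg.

wrap2=206.56_deg

crossed belt: β = asin((r1+r2)/C) = asin(17/74) = 13.2812°
wrap1 = wrap2 = π + 2β = 206.5623°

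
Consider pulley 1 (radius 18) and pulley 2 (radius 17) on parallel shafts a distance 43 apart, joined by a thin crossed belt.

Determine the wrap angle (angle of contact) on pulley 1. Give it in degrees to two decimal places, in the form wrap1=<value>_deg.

wrap1=288.97_deg

crossed belt: β = asin((r1+r2)/C) = asin(35/43) = 54.4840°
wrap1 = wrap2 = π + 2β = 288.9680°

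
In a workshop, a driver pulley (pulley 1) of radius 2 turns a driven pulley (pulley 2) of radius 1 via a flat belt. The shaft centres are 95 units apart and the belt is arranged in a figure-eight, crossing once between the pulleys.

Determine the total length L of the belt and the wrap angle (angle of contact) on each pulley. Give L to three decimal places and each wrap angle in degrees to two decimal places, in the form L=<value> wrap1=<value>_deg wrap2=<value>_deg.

crossed belt: β = asin((r1+r2)/C) = asin(3/95) = 1.8096°
wrap1 = wrap2 = π + 2β = 183.6193°
tangent length = C·cosβ = 94.9526
L = (r1+r2)·wrap + 2·C·cosβ = 3·3.2048 + 2·94.9526 = 199.5195

L=199.520 wrap1=183.62_deg wrap2=183.62_deg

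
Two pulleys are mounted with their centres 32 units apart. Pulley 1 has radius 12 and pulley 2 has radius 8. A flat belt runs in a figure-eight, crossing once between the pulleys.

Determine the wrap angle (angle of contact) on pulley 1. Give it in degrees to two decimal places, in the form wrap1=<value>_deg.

crossed belt: β = asin((r1+r2)/C) = asin(20/32) = 38.6822°
wrap1 = wrap2 = π + 2β = 257.3644°

wrap1=257.36_deg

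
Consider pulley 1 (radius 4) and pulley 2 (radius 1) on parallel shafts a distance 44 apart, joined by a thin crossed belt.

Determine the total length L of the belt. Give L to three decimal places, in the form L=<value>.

crossed belt: β = asin((r1+r2)/C) = asin(5/44) = 6.5250°
wrap1 = wrap2 = π + 2β = 193.0500°
tangent length = C·cosβ = 43.7150
L = (r1+r2)·wrap + 2·C·cosβ = 5·3.3694 + 2·43.7150 = 104.2768

L=104.277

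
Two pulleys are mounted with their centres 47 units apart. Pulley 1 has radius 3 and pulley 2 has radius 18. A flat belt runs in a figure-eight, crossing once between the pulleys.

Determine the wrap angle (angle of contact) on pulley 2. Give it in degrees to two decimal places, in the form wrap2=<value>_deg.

crossed belt: β = asin((r1+r2)/C) = asin(21/47) = 26.5391°
wrap1 = wrap2 = π + 2β = 233.0782°

wrap2=233.08_deg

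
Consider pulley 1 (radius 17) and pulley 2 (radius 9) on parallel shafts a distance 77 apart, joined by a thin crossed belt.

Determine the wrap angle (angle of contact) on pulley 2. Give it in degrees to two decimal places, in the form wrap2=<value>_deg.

wrap2=219.47_deg

crossed belt: β = asin((r1+r2)/C) = asin(26/77) = 19.7345°
wrap1 = wrap2 = π + 2β = 219.4690°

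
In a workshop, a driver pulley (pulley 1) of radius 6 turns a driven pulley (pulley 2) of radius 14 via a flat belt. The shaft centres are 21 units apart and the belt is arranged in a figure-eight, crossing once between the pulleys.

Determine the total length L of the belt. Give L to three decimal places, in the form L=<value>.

crossed belt: β = asin((r1+r2)/C) = asin(20/21) = 72.2472°
wrap1 = wrap2 = π + 2β = 324.4944°
tangent length = C·cosβ = 6.4031
L = (r1+r2)·wrap + 2·C·cosβ = 20·5.6635 + 2·6.4031 = 126.0762

L=126.076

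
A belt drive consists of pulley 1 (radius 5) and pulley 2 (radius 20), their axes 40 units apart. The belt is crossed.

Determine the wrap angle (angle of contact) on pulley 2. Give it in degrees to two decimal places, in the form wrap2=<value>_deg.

crossed belt: β = asin((r1+r2)/C) = asin(25/40) = 38.6822°
wrap1 = wrap2 = π + 2β = 257.3644°

wrap2=257.36_deg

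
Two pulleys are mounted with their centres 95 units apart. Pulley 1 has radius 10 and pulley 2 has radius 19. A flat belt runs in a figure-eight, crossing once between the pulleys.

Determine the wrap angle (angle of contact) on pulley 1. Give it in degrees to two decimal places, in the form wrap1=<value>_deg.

crossed belt: β = asin((r1+r2)/C) = asin(29/95) = 17.7740°
wrap1 = wrap2 = π + 2β = 215.5480°

wrap1=215.55_deg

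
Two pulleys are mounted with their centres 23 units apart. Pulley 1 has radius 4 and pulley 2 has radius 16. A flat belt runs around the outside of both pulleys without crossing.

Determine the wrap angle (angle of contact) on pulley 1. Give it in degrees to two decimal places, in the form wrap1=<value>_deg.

open belt: β = asin((r2−r1)/C) = asin(12/23) = 31.4490°
wrap1 = π − 2β = 117.1020°
wrap2 = π + 2β = 242.8980°

wrap1=117.10_deg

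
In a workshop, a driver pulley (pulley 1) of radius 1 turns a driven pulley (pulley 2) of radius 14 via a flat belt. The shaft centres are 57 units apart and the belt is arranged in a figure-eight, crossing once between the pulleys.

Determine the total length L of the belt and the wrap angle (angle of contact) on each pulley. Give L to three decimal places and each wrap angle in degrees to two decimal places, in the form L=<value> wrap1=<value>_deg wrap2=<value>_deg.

crossed belt: β = asin((r1+r2)/C) = asin(15/57) = 15.2575°
wrap1 = wrap2 = π + 2β = 210.5150°
tangent length = C·cosβ = 54.9909
L = (r1+r2)·wrap + 2·C·cosβ = 15·3.6742 + 2·54.9909 = 165.0945

L=165.095 wrap1=210.52_deg wrap2=210.52_deg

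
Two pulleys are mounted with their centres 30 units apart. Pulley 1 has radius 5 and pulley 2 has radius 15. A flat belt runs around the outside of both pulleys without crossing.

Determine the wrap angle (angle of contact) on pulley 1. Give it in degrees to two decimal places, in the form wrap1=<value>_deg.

open belt: β = asin((r2−r1)/C) = asin(10/30) = 19.4712°
wrap1 = π − 2β = 141.0576°
wrap2 = π + 2β = 218.9424°

wrap1=141.06_deg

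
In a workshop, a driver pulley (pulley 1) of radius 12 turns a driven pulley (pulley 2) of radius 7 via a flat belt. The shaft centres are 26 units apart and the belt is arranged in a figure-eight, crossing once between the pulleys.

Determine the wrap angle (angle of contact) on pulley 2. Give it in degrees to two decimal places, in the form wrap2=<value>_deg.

wrap2=273.90_deg

crossed belt: β = asin((r1+r2)/C) = asin(19/26) = 46.9509°
wrap1 = wrap2 = π + 2β = 273.9018°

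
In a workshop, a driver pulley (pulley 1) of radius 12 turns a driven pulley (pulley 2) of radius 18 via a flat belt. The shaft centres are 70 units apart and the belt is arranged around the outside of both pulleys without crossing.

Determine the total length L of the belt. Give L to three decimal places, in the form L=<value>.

L=234.762

open belt: β = asin((r2−r1)/C) = asin(6/70) = 4.9171°
wrap1 = π − 2β = 170.1658°
wrap2 = π + 2β = 189.8342°
tangent length = C·cosβ = 69.7424
L = r1·wrap1 + r2·wrap2 + 2·C·cosβ = 12·2.9700 + 18·3.3132 + 2·69.7424 = 234.7624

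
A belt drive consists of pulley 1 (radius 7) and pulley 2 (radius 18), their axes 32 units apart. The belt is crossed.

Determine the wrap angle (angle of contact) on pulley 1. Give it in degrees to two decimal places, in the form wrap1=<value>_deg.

wrap1=282.75_deg

crossed belt: β = asin((r1+r2)/C) = asin(25/32) = 51.3752°
wrap1 = wrap2 = π + 2β = 282.7503°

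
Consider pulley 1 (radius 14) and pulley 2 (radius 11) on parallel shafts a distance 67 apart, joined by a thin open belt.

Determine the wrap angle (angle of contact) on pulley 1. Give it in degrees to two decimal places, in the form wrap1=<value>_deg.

wrap1=185.13_deg

open belt: β = asin((r2−r1)/C) = asin(-3/67) = -2.5663°
wrap1 = π − 2β = 185.1327°
wrap2 = π + 2β = 174.8673°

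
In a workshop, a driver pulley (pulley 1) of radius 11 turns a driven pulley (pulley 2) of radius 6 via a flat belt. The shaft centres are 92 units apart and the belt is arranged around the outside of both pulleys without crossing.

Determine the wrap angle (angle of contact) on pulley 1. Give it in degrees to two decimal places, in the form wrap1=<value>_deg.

wrap1=186.23_deg

open belt: β = asin((r2−r1)/C) = asin(-5/92) = -3.1154°
wrap1 = π − 2β = 186.2309°
wrap2 = π + 2β = 173.7691°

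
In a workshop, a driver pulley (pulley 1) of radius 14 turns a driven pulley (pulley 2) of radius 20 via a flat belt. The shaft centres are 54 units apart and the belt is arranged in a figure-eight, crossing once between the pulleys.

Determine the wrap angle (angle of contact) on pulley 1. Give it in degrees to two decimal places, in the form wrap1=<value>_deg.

crossed belt: β = asin((r1+r2)/C) = asin(34/54) = 39.0228°
wrap1 = wrap2 = π + 2β = 258.0456°

wrap1=258.05_deg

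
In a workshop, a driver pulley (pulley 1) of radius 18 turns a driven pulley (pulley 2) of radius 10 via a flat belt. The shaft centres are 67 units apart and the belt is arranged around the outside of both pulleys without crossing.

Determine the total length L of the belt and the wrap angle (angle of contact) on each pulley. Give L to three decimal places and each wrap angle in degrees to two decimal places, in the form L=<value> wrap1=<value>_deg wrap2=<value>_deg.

L=222.921 wrap1=193.72_deg wrap2=166.28_deg

open belt: β = asin((r2−r1)/C) = asin(-8/67) = -6.8576°
wrap1 = π − 2β = 193.7153°
wrap2 = π + 2β = 166.2847°
tangent length = C·cosβ = 66.5207
L = r1·wrap1 + r2·wrap2 + 2·C·cosβ = 18·3.3810 + 10·2.9022 + 2·66.5207 = 222.9210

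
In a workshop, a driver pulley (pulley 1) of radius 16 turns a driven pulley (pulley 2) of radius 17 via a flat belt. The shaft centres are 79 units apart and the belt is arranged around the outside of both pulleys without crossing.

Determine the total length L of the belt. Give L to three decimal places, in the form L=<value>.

L=261.685

open belt: β = asin((r2−r1)/C) = asin(1/79) = 0.7253°
wrap1 = π − 2β = 178.5494°
wrap2 = π + 2β = 181.4506°
tangent length = C·cosβ = 78.9937
L = r1·wrap1 + r2·wrap2 + 2·C·cosβ = 16·3.1163 + 17·3.1669 + 2·78.9937 = 261.6852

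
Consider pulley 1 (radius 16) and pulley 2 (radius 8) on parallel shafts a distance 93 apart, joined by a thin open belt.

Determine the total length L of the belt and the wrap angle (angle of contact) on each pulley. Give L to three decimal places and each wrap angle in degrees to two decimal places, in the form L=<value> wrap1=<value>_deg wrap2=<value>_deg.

L=262.087 wrap1=189.87_deg wrap2=170.13_deg

open belt: β = asin((r2−r1)/C) = asin(-8/93) = -4.9348°
wrap1 = π − 2β = 189.8695°
wrap2 = π + 2β = 170.1305°
tangent length = C·cosβ = 92.6553
L = r1·wrap1 + r2·wrap2 + 2·C·cosβ = 16·3.3138 + 8·2.9693 + 2·92.6553 = 262.0868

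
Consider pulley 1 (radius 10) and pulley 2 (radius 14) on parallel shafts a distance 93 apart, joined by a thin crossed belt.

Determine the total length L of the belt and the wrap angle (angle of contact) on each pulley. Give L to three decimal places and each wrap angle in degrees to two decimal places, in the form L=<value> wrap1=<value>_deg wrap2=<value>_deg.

crossed belt: β = asin((r1+r2)/C) = asin(24/93) = 14.9552°
wrap1 = wrap2 = π + 2β = 209.9105°
tangent length = C·cosβ = 89.8499
L = (r1+r2)·wrap + 2·C·cosβ = 24·3.6636 + 2·89.8499 = 267.6269

L=267.627 wrap1=209.91_deg wrap2=209.91_deg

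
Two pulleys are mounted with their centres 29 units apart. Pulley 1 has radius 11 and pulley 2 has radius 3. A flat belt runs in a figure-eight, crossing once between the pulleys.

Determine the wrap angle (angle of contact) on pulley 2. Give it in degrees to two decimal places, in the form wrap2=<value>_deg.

wrap2=237.73_deg

crossed belt: β = asin((r1+r2)/C) = asin(14/29) = 28.8657°
wrap1 = wrap2 = π + 2β = 237.7315°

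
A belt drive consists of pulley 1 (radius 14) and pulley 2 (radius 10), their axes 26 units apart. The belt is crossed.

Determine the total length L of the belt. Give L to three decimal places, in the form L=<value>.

L=151.846

crossed belt: β = asin((r1+r2)/C) = asin(24/26) = 67.3801°
wrap1 = wrap2 = π + 2β = 314.7603°
tangent length = C·cosβ = 10.0000
L = (r1+r2)·wrap + 2·C·cosβ = 24·5.4936 + 2·10.0000 = 151.8465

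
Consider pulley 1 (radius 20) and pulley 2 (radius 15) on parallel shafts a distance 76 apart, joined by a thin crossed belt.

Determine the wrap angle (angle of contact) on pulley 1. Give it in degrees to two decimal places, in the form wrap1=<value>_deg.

crossed belt: β = asin((r1+r2)/C) = asin(35/76) = 27.4211°
wrap1 = wrap2 = π + 2β = 234.8421°

wrap1=234.84_deg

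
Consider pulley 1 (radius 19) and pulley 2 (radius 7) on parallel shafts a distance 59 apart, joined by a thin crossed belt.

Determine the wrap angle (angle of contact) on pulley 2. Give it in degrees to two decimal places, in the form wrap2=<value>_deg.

wrap2=232.29_deg

crossed belt: β = asin((r1+r2)/C) = asin(26/59) = 26.1471°
wrap1 = wrap2 = π + 2β = 232.2943°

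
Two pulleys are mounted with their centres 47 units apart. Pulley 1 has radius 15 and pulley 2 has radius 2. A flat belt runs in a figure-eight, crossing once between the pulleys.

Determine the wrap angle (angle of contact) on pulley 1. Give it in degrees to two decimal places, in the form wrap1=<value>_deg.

crossed belt: β = asin((r1+r2)/C) = asin(17/47) = 21.2048°
wrap1 = wrap2 = π + 2β = 222.4095°

wrap1=222.41_deg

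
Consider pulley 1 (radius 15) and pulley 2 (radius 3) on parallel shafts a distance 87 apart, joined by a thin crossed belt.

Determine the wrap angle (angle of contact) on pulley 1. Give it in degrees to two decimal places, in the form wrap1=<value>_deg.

wrap1=203.88_deg

crossed belt: β = asin((r1+r2)/C) = asin(18/87) = 11.9405°
wrap1 = wrap2 = π + 2β = 203.8811°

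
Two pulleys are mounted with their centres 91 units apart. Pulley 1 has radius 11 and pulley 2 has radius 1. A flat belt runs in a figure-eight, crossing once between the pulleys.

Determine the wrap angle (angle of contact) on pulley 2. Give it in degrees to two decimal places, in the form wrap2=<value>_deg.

crossed belt: β = asin((r1+r2)/C) = asin(12/91) = 7.5776°
wrap1 = wrap2 = π + 2β = 195.1551°

wrap2=195.16_deg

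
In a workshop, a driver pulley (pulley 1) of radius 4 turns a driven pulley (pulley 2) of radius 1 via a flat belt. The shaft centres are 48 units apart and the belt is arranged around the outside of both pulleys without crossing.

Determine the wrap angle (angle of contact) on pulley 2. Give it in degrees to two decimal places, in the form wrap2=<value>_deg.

wrap2=172.83_deg

open belt: β = asin((r2−r1)/C) = asin(-3/48) = -3.5833°
wrap1 = π − 2β = 187.1666°
wrap2 = π + 2β = 172.8334°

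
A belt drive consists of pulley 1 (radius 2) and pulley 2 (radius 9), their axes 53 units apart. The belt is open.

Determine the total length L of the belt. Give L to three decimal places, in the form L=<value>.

open belt: β = asin((r2−r1)/C) = asin(7/53) = 7.5895°
wrap1 = π − 2β = 164.8209°
wrap2 = π + 2β = 195.1791°
tangent length = C·cosβ = 52.5357
L = r1·wrap1 + r2·wrap2 + 2·C·cosβ = 2·2.8767 + 9·3.4065 + 2·52.5357 = 141.4834

L=141.483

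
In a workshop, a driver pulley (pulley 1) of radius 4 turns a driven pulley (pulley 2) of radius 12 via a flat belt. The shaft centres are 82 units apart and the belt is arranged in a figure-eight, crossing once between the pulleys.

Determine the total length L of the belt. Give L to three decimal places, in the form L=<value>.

L=217.397

crossed belt: β = asin((r1+r2)/C) = asin(16/82) = 11.2518°
wrap1 = wrap2 = π + 2β = 202.5037°
tangent length = C·cosβ = 80.4239
L = (r1+r2)·wrap + 2·C·cosβ = 16·3.5344 + 2·80.4239 = 217.3975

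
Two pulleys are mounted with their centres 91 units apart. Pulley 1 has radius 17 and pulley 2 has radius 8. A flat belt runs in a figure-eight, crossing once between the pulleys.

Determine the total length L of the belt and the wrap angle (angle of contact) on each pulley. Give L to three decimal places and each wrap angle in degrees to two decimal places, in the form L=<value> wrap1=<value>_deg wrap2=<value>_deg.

crossed belt: β = asin((r1+r2)/C) = asin(25/91) = 15.9456°
wrap1 = wrap2 = π + 2β = 211.8913°
tangent length = C·cosβ = 87.4986
L = (r1+r2)·wrap + 2·C·cosβ = 25·3.6982 + 2·87.4986 = 267.4522

L=267.452 wrap1=211.89_deg wrap2=211.89_deg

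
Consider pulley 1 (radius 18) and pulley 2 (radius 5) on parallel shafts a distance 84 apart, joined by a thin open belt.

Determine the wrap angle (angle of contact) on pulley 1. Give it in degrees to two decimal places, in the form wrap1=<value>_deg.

wrap1=197.81_deg

open belt: β = asin((r2−r1)/C) = asin(-13/84) = -8.9030°
wrap1 = π − 2β = 197.8060°
wrap2 = π + 2β = 162.1940°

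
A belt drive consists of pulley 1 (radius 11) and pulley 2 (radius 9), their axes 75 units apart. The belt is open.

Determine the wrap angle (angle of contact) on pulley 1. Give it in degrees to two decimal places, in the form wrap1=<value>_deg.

wrap1=183.06_deg

open belt: β = asin((r2−r1)/C) = asin(-2/75) = -1.5281°
wrap1 = π − 2β = 183.0561°
wrap2 = π + 2β = 176.9439°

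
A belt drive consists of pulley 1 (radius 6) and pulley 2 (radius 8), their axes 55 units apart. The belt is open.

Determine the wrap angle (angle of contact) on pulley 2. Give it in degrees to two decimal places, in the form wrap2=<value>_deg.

wrap2=184.17_deg

open belt: β = asin((r2−r1)/C) = asin(2/55) = 2.0839°
wrap1 = π − 2β = 175.8321°
wrap2 = π + 2β = 184.1679°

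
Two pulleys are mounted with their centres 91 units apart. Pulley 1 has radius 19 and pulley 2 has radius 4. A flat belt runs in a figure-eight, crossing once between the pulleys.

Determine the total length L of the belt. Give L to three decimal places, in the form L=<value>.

L=260.101

crossed belt: β = asin((r1+r2)/C) = asin(23/91) = 14.6401°
wrap1 = wrap2 = π + 2β = 209.2803°
tangent length = C·cosβ = 88.0454
L = (r1+r2)·wrap + 2·C·cosβ = 23·3.6526 + 2·88.0454 = 260.1014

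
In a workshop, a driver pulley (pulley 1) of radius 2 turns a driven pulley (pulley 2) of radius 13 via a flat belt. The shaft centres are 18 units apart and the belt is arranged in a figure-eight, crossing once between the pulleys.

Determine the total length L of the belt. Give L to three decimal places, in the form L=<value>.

crossed belt: β = asin((r1+r2)/C) = asin(15/18) = 56.4427°
wrap1 = wrap2 = π + 2β = 292.8854°
tangent length = C·cosβ = 9.9499
L = (r1+r2)·wrap + 2·C·cosβ = 15·5.1118 + 2·9.9499 = 96.5770

L=96.577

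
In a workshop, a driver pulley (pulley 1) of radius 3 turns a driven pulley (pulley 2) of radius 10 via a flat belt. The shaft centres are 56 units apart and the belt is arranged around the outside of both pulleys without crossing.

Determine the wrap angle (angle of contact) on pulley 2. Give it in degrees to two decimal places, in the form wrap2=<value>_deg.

open belt: β = asin((r2−r1)/C) = asin(7/56) = 7.1808°
wrap1 = π − 2β = 165.6385°
wrap2 = π + 2β = 194.3615°

wrap2=194.36_deg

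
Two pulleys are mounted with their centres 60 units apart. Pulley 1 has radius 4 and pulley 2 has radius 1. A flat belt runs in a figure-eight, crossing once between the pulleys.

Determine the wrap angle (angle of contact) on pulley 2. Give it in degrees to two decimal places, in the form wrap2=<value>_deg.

crossed belt: β = asin((r1+r2)/C) = asin(5/60) = 4.7802°
wrap1 = wrap2 = π + 2β = 189.5604°

wrap2=189.56_deg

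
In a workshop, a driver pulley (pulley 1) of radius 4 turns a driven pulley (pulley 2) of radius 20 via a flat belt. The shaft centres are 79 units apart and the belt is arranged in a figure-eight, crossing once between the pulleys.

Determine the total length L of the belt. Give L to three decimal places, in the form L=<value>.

crossed belt: β = asin((r1+r2)/C) = asin(24/79) = 17.6858°
wrap1 = wrap2 = π + 2β = 215.3717°
tangent length = C·cosβ = 75.2662
L = (r1+r2)·wrap + 2·C·cosβ = 24·3.7589 + 2·75.2662 = 240.7471

L=240.747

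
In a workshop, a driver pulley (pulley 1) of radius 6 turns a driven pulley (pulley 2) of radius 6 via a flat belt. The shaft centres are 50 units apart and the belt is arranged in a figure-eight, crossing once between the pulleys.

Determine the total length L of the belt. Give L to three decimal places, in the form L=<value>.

L=140.593

crossed belt: β = asin((r1+r2)/C) = asin(12/50) = 13.8865°
wrap1 = wrap2 = π + 2β = 207.7731°
tangent length = C·cosβ = 48.5386
L = (r1+r2)·wrap + 2·C·cosβ = 12·3.6263 + 2·48.5386 = 140.5932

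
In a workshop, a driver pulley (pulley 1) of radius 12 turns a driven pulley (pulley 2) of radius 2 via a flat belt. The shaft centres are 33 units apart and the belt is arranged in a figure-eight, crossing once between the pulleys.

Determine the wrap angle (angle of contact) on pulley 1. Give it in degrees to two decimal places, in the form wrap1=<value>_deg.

wrap1=230.21_deg

crossed belt: β = asin((r1+r2)/C) = asin(14/33) = 25.1027°
wrap1 = wrap2 = π + 2β = 230.2054°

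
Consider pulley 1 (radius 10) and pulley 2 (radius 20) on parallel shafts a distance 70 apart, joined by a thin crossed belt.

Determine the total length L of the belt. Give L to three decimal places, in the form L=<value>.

L=247.314

crossed belt: β = asin((r1+r2)/C) = asin(30/70) = 25.3769°
wrap1 = wrap2 = π + 2β = 230.7539°
tangent length = C·cosβ = 63.2456
L = (r1+r2)·wrap + 2·C·cosβ = 30·4.0274 + 2·63.2456 = 247.3135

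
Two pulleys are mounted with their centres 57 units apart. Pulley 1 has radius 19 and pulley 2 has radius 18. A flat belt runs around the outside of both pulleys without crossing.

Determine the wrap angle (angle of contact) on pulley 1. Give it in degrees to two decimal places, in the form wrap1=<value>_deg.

open belt: β = asin((r2−r1)/C) = asin(-1/57) = -1.0052°
wrap1 = π − 2β = 182.0105°
wrap2 = π + 2β = 177.9895°

wrap1=182.01_deg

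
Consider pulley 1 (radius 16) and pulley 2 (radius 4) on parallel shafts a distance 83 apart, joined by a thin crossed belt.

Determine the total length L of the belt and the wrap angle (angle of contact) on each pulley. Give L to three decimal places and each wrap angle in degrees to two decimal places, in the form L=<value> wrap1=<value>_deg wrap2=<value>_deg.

L=233.675 wrap1=207.89_deg wrap2=207.89_deg

crossed belt: β = asin((r1+r2)/C) = asin(20/83) = 13.9434°
wrap1 = wrap2 = π + 2β = 207.8869°
tangent length = C·cosβ = 80.5543
L = (r1+r2)·wrap + 2·C·cosβ = 20·3.6283 + 2·80.5543 = 233.6749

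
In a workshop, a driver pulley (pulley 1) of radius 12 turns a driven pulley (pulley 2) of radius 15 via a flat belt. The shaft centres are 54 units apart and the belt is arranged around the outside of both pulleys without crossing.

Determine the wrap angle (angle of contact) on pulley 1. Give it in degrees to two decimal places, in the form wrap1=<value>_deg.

wrap1=173.63_deg

open belt: β = asin((r2−r1)/C) = asin(3/54) = 3.1847°
wrap1 = π − 2β = 173.6305°
wrap2 = π + 2β = 186.3695°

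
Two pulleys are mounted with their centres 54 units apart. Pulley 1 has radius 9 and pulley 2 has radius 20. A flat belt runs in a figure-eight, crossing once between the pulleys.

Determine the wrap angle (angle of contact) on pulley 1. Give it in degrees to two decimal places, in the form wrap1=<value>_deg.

wrap1=244.96_deg

crossed belt: β = asin((r1+r2)/C) = asin(29/54) = 32.4822°
wrap1 = wrap2 = π + 2β = 244.9643°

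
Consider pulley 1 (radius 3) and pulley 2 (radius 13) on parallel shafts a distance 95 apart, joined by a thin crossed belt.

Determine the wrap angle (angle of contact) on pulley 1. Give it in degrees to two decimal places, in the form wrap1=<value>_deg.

crossed belt: β = asin((r1+r2)/C) = asin(16/95) = 9.6960°
wrap1 = wrap2 = π + 2β = 199.3921°

wrap1=199.39_deg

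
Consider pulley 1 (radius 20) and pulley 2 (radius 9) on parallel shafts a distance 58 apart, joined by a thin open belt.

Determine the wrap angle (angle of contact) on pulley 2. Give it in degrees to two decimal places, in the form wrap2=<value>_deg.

open belt: β = asin((r2−r1)/C) = asin(-11/58) = -10.9327°
wrap1 = π − 2β = 201.8653°
wrap2 = π + 2β = 158.1347°

wrap2=158.13_deg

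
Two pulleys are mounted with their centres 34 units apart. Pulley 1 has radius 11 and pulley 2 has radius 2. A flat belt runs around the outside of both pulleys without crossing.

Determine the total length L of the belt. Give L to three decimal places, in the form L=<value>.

L=111.237

open belt: β = asin((r2−r1)/C) = asin(-9/34) = -15.3495°
wrap1 = π − 2β = 210.6990°
wrap2 = π + 2β = 149.3010°
tangent length = C·cosβ = 32.7872
L = r1·wrap1 + r2·wrap2 + 2·C·cosβ = 11·3.6774 + 2·2.6058 + 2·32.7872 = 111.2373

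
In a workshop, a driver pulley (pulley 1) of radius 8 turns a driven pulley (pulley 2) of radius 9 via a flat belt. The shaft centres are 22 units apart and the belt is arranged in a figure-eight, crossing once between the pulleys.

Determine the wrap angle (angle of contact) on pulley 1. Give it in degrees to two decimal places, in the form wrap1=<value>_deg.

wrap1=281.20_deg

crossed belt: β = asin((r1+r2)/C) = asin(17/22) = 50.5994°
wrap1 = wrap2 = π + 2β = 281.1989°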